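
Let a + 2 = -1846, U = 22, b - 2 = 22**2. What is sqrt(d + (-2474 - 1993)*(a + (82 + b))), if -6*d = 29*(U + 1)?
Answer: sqrt(205835358)/6 ≈ 2391.2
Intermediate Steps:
b = 486 (b = 2 + 22**2 = 2 + 484 = 486)
a = -1848 (a = -2 - 1846 = -1848)
d = -667/6 (d = -29*(22 + 1)/6 = -29*23/6 = -1/6*667 = -667/6 ≈ -111.17)
sqrt(d + (-2474 - 1993)*(a + (82 + b))) = sqrt(-667/6 + (-2474 - 1993)*(-1848 + (82 + 486))) = sqrt(-667/6 - 4467*(-1848 + 568)) = sqrt(-667/6 - 4467*(-1280)) = sqrt(-667/6 + 5717760) = sqrt(34305893/6) = sqrt(205835358)/6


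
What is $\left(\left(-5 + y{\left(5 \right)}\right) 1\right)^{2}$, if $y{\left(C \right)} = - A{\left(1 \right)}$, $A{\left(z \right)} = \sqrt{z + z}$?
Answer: $\left(5 + \sqrt{2}\right)^{2} \approx 41.142$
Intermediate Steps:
$A{\left(z \right)} = \sqrt{2} \sqrt{z}$ ($A{\left(z \right)} = \sqrt{2 z} = \sqrt{2} \sqrt{z}$)
$y{\left(C \right)} = - \sqrt{2}$ ($y{\left(C \right)} = - \sqrt{2} \sqrt{1} = - \sqrt{2} \cdot 1 = - \sqrt{2}$)
$\left(\left(-5 + y{\left(5 \right)}\right) 1\right)^{2} = \left(\left(-5 - \sqrt{2}\right) 1\right)^{2} = \left(-5 - \sqrt{2}\right)^{2}$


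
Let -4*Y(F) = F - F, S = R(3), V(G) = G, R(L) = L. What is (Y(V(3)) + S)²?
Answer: 9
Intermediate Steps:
S = 3
Y(F) = 0 (Y(F) = -(F - F)/4 = -¼*0 = 0)
(Y(V(3)) + S)² = (0 + 3)² = 3² = 9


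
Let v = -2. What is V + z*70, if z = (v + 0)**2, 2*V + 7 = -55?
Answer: 249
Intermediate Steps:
V = -31 (V = -7/2 + (1/2)*(-55) = -7/2 - 55/2 = -31)
z = 4 (z = (-2 + 0)**2 = (-2)**2 = 4)
V + z*70 = -31 + 4*70 = -31 + 280 = 249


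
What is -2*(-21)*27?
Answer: 1134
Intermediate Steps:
-2*(-21)*27 = 42*27 = 1134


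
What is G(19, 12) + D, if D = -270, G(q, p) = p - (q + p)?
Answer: -289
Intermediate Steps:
G(q, p) = -q (G(q, p) = p - (p + q) = p + (-p - q) = -q)
G(19, 12) + D = -1*19 - 270 = -19 - 270 = -289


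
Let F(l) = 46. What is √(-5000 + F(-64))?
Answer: I*√4954 ≈ 70.385*I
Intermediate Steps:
√(-5000 + F(-64)) = √(-5000 + 46) = √(-4954) = I*√4954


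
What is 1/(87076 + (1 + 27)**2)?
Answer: 1/87860 ≈ 1.1382e-5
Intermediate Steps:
1/(87076 + (1 + 27)**2) = 1/(87076 + 28**2) = 1/(87076 + 784) = 1/87860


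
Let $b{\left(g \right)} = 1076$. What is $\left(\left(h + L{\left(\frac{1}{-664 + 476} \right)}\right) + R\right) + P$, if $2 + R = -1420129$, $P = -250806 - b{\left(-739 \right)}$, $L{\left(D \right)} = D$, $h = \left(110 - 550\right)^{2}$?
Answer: $- \frac{277941645}{188} \approx -1.4784 \cdot 10^{6}$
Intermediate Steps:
$h = 193600$ ($h = \left(-440\right)^{2} = 193600$)
$P = -251882$ ($P = -250806 - 1076 = -251882$)
$R = -1420131$ ($R = -2 - 1420129 = -1420131$)
$\left(\left(h + L{\left(\frac{1}{-664 + 476} \right)}\right) + R\right) + P = \left(\left(193600 + \frac{1}{-664 + 476}\right) - 1420131\right) - 251882 = \left(\left(193600 + \frac{1}{-188}\right) - 1420131\right) - 251882 = \left(\left(193600 - \frac{1}{188}\right) - 1420131\right) - 251882 = \left(\frac{36396799}{188} - 1420131\right) - 251882 = - \frac{230587829}{188} - 251882 = - \frac{277941645}{188}$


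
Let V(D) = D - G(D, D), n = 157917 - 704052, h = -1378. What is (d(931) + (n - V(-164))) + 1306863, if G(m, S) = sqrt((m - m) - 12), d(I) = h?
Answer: 759514 + 2*I*sqrt(3) ≈ 7.5951e+5 + 3.4641*I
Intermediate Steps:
d(I) = -1378
G(m, S) = 2*I*sqrt(3) (G(m, S) = sqrt(0 - 12) = sqrt(-12) = 2*I*sqrt(3))
n = -546135
V(D) = D - 2*I*sqrt(3)
(d(931) + (n - V(-164))) + 1306863 = (-1378 + (-546135 - (-164 - 2*I*sqrt(3)))) + 1306863 = (-1378 + (-546135 + (164 + 2*I*sqrt(3)))) + 1306863 = (-1378 + (-545971 + 2*I*sqrt(3))) + 1306863 = (-547349 + 2*I*sqrt(3)) + 1306863 = 759514 + 2*I*sqrt(3)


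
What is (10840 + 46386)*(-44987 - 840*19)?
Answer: -3487753022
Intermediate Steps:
(10840 + 46386)*(-44987 - 840*19) = 57226*(-44987 - 15960) = 57226*(-60947) = -3487753022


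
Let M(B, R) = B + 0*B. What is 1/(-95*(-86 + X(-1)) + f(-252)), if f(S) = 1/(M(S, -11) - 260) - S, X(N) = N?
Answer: 512/4360703 ≈ 0.00011741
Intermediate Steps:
M(B, R) = B (M(B, R) = B + 0 = B)
f(S) = 1/(-260 + S) - S (f(S) = 1/(S - 260) - S = 1/(-260 + S) - S)
1/(-95*(-86 + X(-1)) + f(-252)) = 1/(-95*(-86 - 1) + (1 - 1*(-252)**2 + 260*(-252))/(-260 - 252)) = 1/(-95*(-87) + (1 - 1*63504 - 65520)/(-512)) = 1/(8265 - (1 - 63504 - 65520)/512) = 1/(8265 - 1/512*(-129023)) = 1/(8265 + 129023/512) = 1/(4360703/512) = 512/4360703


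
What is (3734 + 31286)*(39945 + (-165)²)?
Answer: 2352293400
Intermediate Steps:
(3734 + 31286)*(39945 + (-165)²) = 35020*(39945 + 27225) = 35020*67170 = 2352293400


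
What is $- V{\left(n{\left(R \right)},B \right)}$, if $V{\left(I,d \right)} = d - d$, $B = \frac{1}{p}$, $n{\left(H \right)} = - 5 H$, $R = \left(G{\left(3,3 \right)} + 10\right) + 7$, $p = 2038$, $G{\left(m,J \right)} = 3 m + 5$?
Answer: $0$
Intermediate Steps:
$G{\left(m,J \right)} = 5 + 3 m$
$R = 31$ ($R = \left(\left(5 + 3 \cdot 3\right) + 10\right) + 7 = \left(\left(5 + 9\right) + 10\right) + 7 = \left(14 + 10\right) + 7 = 24 + 7 = 31$)
$B = \frac{1}{2038} \approx 0.00049068$
$V{\left(I,d \right)} = 0$
$- V{\left(n{\left(R \right)},B \right)} = \left(-1\right) 0 = 0$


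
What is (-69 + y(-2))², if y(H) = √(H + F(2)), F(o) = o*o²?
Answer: (69 - √6)² ≈ 4429.0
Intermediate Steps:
F(o) = o³
y(H) = √(8 + H) (y(H) = √(H + 2³) = √(H + 8) = √(8 + H))
(-69 + y(-2))² = (-69 + √(8 - 2))² = (-69 + √6)²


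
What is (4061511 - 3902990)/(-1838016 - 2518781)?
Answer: -158521/4356797 ≈ -0.036385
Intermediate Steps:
(4061511 - 3902990)/(-1838016 - 2518781) = 158521/(-4356797) = 158521*(-1/4356797) = -158521/4356797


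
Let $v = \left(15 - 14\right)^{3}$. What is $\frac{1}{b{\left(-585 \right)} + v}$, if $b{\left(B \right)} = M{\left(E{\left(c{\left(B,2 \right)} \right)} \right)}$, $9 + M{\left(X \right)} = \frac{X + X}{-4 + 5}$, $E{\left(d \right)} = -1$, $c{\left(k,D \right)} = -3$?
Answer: $- \frac{1}{10} \approx -0.1$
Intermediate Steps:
$v = 1$ ($v = \left(15 - 14\right)^{3} = 1^{3} = 1$)
$M{\left(X \right)} = -9 + 2 X$ ($M{\left(X \right)} = -9 + \frac{X + X}{-4 + 5} = -9 + \frac{2 X}{1} = -9 + 2 X 1 = -9 + 2 X$)
$b{\left(B \right)} = -11$ ($b{\left(B \right)} = -9 + 2 \left(-1\right) = -9 - 2 = -11$)
$\frac{1}{b{\left(-585 \right)} + v} = \frac{1}{-11 + 1} = \frac{1}{-10} = - \frac{1}{10}$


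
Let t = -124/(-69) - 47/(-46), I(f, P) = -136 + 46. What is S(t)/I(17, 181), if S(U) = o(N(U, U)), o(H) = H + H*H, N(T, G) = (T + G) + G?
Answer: -11281/12696 ≈ -0.88855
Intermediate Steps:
I(f, P) = -90
t = 389/138 (t = -124*(-1/69) - 47*(-1/46) = 124/69 + 47/46 = 389/138 ≈ 2.8188)
N(T, G) = T + 2*G (N(T, G) = (G + T) + G = T + 2*G)
o(H) = H + H**2
S(U) = 3*U*(1 + 3*U) (S(U) = (U + 2*U)*(1 + (U + 2*U)) = (3*U)*(1 + 3*U) = 3*U*(1 + 3*U))
S(t)/I(17, 181) = (3*(389/138)*(1 + 3*(389/138)))/(-90) = (3*(389/138)*(1 + 389/46))*(-1/90) = (3*(389/138)*(435/46))*(-1/90) = (169215/2116)*(-1/90) = -11281/12696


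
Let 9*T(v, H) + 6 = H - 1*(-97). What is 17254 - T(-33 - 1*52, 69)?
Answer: 155126/9 ≈ 17236.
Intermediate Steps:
T(v, H) = 91/9 + H/9 (T(v, H) = -⅔ + (H - 1*(-97))/9 = -⅔ + (H + 97)/9 = -⅔ + (97 + H)/9 = -⅔ + (97/9 + H/9) = 91/9 + H/9)
17254 - T(-33 - 1*52, 69) = 17254 - (91/9 + (⅑)*69) = 17254 - (91/9 + 23/3) = 17254 - 1*160/9 = 17254 - 160/9 = 155126/9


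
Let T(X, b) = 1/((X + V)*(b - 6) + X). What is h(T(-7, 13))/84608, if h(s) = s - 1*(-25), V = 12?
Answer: 701/2369024 ≈ 0.00029590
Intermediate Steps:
T(X, b) = 1/(X + (-6 + b)*(12 + X)) (T(X, b) = 1/((X + 12)*(b - 6) + X) = 1/((12 + X)*(-6 + b) + X) = 1/((-6 + b)*(12 + X) + X) = 1/(X + (-6 + b)*(12 + X)))
h(s) = 25 + s (h(s) = s + 25 = 25 + s)
h(T(-7, 13))/84608 = (25 + 1/(-72 - 5*(-7) + 12*13 - 7*13))/84608 = (25 + 1/(-72 + 35 + 156 - 91))*(1/84608) = (25 + 1/28)*(1/84608) = (701/28)*(1/84608) = 701/2369024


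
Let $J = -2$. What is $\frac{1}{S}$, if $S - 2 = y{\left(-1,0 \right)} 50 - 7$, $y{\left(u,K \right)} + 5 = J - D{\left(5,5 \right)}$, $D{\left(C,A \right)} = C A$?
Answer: $- \frac{1}{1605} \approx -0.00062305$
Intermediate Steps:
$D{\left(C,A \right)} = A C$
$y{\left(u,K \right)} = -32$ ($y{\left(u,K \right)} = -5 - \left(2 + 5 \cdot 5\right) = -5 - 27 = -32$)
$S = -1605$ ($S = 2 - 1607 = -1605$)
$\frac{1}{S} = \frac{1}{-1605} = - \frac{1}{1605}$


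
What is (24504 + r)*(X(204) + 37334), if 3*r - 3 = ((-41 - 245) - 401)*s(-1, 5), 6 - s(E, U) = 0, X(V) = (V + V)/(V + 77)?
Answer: 242673381322/281 ≈ 8.6361e+8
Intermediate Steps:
X(V) = 2*V/(77 + V) (X(V) = (2*V)/(77 + V) = 2*V/(77 + V))
s(E, U) = 6 (s(E, U) = 6 - 1*0 = 6 + 0 = 6)
r = -1373 (r = 1 + (((-41 - 245) - 401)*6)/3 = 1 + ((-286 - 401)*6)/3 = 1 + (-687*6)/3 = 1 + (1/3)*(-4122) = 1 - 1374 = -1373)
(24504 + r)*(X(204) + 37334) = (24504 - 1373)*(2*204/(77 + 204) + 37334) = 23131*(2*204/281 + 37334) = 23131*(2*204*(1/281) + 37334) = 23131*(408/281 + 37334) = 23131*(10491262/281) = 242673381322/281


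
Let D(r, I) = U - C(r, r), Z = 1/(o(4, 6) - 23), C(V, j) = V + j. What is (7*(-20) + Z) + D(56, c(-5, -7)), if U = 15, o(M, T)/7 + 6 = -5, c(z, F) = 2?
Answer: -23701/100 ≈ -237.01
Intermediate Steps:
o(M, T) = -77 (o(M, T) = -42 + 7*(-5) = -42 - 35 = -77)
Z = -1/100 (Z = 1/(-77 - 23) = 1/(-100) = -1/100 ≈ -0.010000)
D(r, I) = 15 - 2*r (D(r, I) = 15 - (r + r) = 15 - 2*r)
(7*(-20) + Z) + D(56, c(-5, -7)) = (7*(-20) - 1/100) + (15 - 2*56) = (-140 - 1/100) + (15 - 112) = -14001/100 - 97 = -23701/100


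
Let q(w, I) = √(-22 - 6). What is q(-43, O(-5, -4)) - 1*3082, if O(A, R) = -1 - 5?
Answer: -3082 + 2*I*√7 ≈ -3082.0 + 5.2915*I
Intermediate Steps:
O(A, R) = -6
q(w, I) = 2*I*√7 (q(w, I) = √(-28) = 2*I*√7)
q(-43, O(-5, -4)) - 1*3082 = 2*I*√7 - 1*3082 = 2*I*√7 - 3082 = -3082 + 2*I*√7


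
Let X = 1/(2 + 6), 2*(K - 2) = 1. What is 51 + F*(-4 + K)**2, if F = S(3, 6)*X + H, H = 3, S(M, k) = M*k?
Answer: 1005/16 ≈ 62.813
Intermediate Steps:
K = 5/2 (K = 2 + (1/2)*1 = 2 + 1/2 = 5/2 ≈ 2.5000)
X = 1/8 ≈ 0.12500
F = 21/4 (F = (3*6)*(1/8) + 3 = 18*(1/8) + 3 = 9/4 + 3 = 21/4 ≈ 5.2500)
51 + F*(-4 + K)**2 = 51 + 21*(-4 + 5/2)**2/4 = 51 + 21*(-3/2)**2/4 = 51 + (21/4)*(9/4) = 51 + 189/16 = 1005/16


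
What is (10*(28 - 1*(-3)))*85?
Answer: 26350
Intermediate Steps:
(10*(28 - 1*(-3)))*85 = (10*(28 + 3))*85 = (10*31)*85 = 310*85 = 26350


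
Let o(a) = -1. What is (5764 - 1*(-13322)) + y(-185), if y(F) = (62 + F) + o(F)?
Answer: 18962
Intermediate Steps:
y(F) = 61 + F (y(F) = (62 + F) - 1 = 61 + F)
(5764 - 1*(-13322)) + y(-185) = (5764 - 1*(-13322)) + (61 - 185) = (5764 + 13322) - 124 = 19086 - 124 = 18962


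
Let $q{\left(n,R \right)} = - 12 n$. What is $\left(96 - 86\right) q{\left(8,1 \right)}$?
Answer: $-960$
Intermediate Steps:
$\left(96 - 86\right) q{\left(8,1 \right)} = \left(96 - 86\right) \left(\left(-12\right) 8\right) = 10 \left(-96\right) = -960$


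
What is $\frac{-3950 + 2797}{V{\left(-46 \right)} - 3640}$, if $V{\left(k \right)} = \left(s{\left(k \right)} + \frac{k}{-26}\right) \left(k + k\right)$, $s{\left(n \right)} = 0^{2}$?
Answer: $\frac{14989}{49436} \approx 0.3032$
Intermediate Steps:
$s{\left(n \right)} = 0$
$V{\left(k \right)} = - \frac{k^{2}}{13}$ ($V{\left(k \right)} = \left(0 + \frac{k}{-26}\right) \left(k + k\right) = \left(0 + k \left(- \frac{1}{26}\right)\right) 2 k = \left(0 - \frac{k}{26}\right) 2 k = - \frac{k}{26} \cdot 2 k = - \frac{k^{2}}{13}$)
$\frac{-3950 + 2797}{V{\left(-46 \right)} - 3640} = \frac{-3950 + 2797}{- \frac{\left(-46\right)^{2}}{13} - 3640} = - \frac{1153}{\left(- \frac{1}{13}\right) 2116 - 3640} = - \frac{1153}{- \frac{2116}{13} - 3640} = - \frac{1153}{- \frac{49436}{13}} = \left(-1153\right) \left(- \frac{13}{49436}\right) = \frac{14989}{49436}$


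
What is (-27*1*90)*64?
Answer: -155520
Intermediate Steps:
(-27*1*90)*64 = -27*90*64 = -2430*64 = -155520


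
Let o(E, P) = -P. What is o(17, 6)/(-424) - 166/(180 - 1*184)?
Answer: 8801/212 ≈ 41.514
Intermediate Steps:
o(17, 6)/(-424) - 166/(180 - 1*184) = -1*6/(-424) - 166/(180 - 1*184) = -6*(-1/424) - 166/(180 - 184) = 3/212 - 166/(-4) = 3/212 - 166*(-1/4) = 3/212 + 83/2 = 8801/212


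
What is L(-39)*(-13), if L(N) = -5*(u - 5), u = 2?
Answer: -195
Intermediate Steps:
L(N) = 15 (L(N) = -5*(2 - 5) = -5*(-3) = 15)
L(-39)*(-13) = 15*(-13) = -195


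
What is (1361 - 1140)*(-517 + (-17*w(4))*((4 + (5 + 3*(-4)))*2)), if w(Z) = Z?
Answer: -24089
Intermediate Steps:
(1361 - 1140)*(-517 + (-17*w(4))*((4 + (5 + 3*(-4)))*2)) = (1361 - 1140)*(-517 + (-17*4)*((4 + (5 + 3*(-4)))*2)) = 221*(-517 - 68*(4 + (5 - 12))*2) = 221*(-517 - 68*(4 - 7)*2) = 221*(-517 - (-204)*2) = 221*(-517 - 68*(-6)) = 221*(-517 + 408) = 221*(-109) = -24089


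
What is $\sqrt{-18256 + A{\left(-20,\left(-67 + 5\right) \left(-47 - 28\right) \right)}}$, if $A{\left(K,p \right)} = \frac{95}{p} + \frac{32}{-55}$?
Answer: $\frac{i \sqrt{1910602093290}}{10230} \approx 135.12 i$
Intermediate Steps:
$A{\left(K,p \right)} = - \frac{32}{55} + \frac{95}{p}$ ($A{\left(K,p \right)} = \frac{95}{p} + 32 \left(- \frac{1}{55}\right) = \frac{95}{p} - \frac{32}{55} = - \frac{32}{55} + \frac{95}{p}$)
$\sqrt{-18256 + A{\left(-20,\left(-67 + 5\right) \left(-47 - 28\right) \right)}} = \sqrt{-18256 - \left(\frac{32}{55} - \frac{95}{\left(-67 + 5\right) \left(-47 - 28\right)}\right)} = \sqrt{-18256 - \left(\frac{32}{55} - \frac{95}{\left(-62\right) \left(-75\right)}\right)} = \sqrt{-18256 - \left(\frac{32}{55} - \frac{95}{4650}\right)} = \sqrt{-18256 + \left(- \frac{32}{55} + 95 \cdot \frac{1}{4650}\right)} = \sqrt{-18256 + \left(- \frac{32}{55} + \frac{19}{930}\right)} = \sqrt{-18256 - \frac{5743}{10230}} = \sqrt{- \frac{186764623}{10230}} = \frac{i \sqrt{1910602093290}}{10230}$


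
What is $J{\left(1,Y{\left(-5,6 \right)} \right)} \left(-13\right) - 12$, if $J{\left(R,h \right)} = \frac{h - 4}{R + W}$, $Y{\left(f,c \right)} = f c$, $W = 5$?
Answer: $\frac{185}{3} \approx 61.667$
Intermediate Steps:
$Y{\left(f,c \right)} = c f$
$J{\left(R,h \right)} = \frac{-4 + h}{5 + R}$ ($J{\left(R,h \right)} = \frac{h - 4}{R + 5} = \frac{-4 + h}{5 + R}$)
$J{\left(1,Y{\left(-5,6 \right)} \right)} \left(-13\right) - 12 = \frac{-4 + 6 \left(-5\right)}{5 + 1} \left(-13\right) - 12 = \frac{-4 - 30}{6} \left(-13\right) - 12 = \frac{1}{6} \left(-34\right) \left(-13\right) - 12 = \left(- \frac{17}{3}\right) \left(-13\right) - 12 = \frac{221}{3} - 12 = \frac{185}{3}$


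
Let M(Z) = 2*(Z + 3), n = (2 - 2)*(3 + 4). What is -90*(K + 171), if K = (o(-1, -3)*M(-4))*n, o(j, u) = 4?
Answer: -15390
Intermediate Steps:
n = 0 (n = 0*7 = 0)
M(Z) = 6 + 2*Z (M(Z) = 2*(3 + Z) = 6 + 2*Z)
K = 0 (K = (4*(6 + 2*(-4)))*0 = (4*(6 - 8))*0 = (4*(-2))*0 = -8*0 = 0)
-90*(K + 171) = -90*(0 + 171) = -90*171 = -15390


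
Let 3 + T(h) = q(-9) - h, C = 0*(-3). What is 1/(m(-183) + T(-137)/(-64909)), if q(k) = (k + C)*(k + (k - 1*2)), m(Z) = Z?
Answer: -64909/11878661 ≈ -0.0054643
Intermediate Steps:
C = 0
q(k) = k*(-2 + 2*k) (q(k) = (k + 0)*(k + (k - 1*2)) = k*(k + (k - 2)) = k*(k + (-2 + k)) = k*(-2 + 2*k))
T(h) = 177 - h (T(h) = -3 + (2*(-9)*(-1 - 9) - h) = -3 + (2*(-9)*(-10) - h) = -3 + (180 - h) = 177 - h)
1/(m(-183) + T(-137)/(-64909)) = 1/(-183 + (177 - 1*(-137))/(-64909)) = 1/(-183 + (177 + 137)*(-1/64909)) = 1/(-183 + 314*(-1/64909)) = 1/(-183 - 314/64909) = 1/(-11878661/64909) = -64909/11878661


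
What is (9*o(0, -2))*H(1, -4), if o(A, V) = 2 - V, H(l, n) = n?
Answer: -144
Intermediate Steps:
(9*o(0, -2))*H(1, -4) = (9*(2 - 1*(-2)))*(-4) = (9*(2 + 2))*(-4) = (9*4)*(-4) = 36*(-4) = -144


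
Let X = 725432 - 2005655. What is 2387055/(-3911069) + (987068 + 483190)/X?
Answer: -978471466563/556337832043 ≈ -1.7588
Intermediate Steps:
X = -1280223
2387055/(-3911069) + (987068 + 483190)/X = 2387055/(-3911069) + (987068 + 483190)/(-1280223) = 2387055*(-1/3911069) + 1470258*(-1/1280223) = -2387055/3911069 - 163362/142247 = -978471466563/556337832043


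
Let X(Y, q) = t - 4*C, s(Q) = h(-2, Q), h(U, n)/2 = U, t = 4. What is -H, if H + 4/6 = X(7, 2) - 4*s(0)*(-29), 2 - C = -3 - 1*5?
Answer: 1502/3 ≈ 500.67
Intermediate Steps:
h(U, n) = 2*U
s(Q) = -4 (s(Q) = 2*(-2) = -4)
C = 10 (C = 2 - (-3 - 1*5) = 2 - (-3 - 5) = 2 - 1*(-8) = 2 + 8 = 10)
X(Y, q) = -36 (X(Y, q) = 4 - 4*10 = 4 - 40 = -36)
H = -1502/3 (H = -⅔ + (-36 - 4*(-4)*(-29)) = -⅔ + (-36 + 16*(-29)) = -⅔ + (-36 - 464) = -⅔ - 500 = -1502/3 ≈ -500.67)
-H = -1*(-1502/3) = 1502/3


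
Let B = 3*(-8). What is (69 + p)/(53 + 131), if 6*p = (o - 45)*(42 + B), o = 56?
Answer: 51/92 ≈ 0.55435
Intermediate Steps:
B = -24
p = 33 (p = ((56 - 45)*(42 - 24))/6 = (11*18)/6 = (1/6)*198 = 33)
(69 + p)/(53 + 131) = (69 + 33)/(53 + 131) = 102/184 = 102*(1/184) = 51/92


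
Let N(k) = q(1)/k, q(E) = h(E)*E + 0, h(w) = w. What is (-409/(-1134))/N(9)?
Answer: 409/126 ≈ 3.2460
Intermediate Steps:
q(E) = E**2 (q(E) = E*E + 0 = E**2 + 0 = E**2)
N(k) = 1/k (N(k) = 1**2/k = 1/k)
(-409/(-1134))/N(9) = (-409/(-1134))/(1/9) = (-409*(-1/1134))/(1/9) = (409/1134)*9 = 409/126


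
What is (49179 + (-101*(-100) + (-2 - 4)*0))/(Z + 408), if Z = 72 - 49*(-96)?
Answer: 59279/5184 ≈ 11.435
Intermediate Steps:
Z = 4776 (Z = 72 + 4704 = 4776)
(49179 + (-101*(-100) + (-2 - 4)*0))/(Z + 408) = (49179 + (-101*(-100) + (-2 - 4)*0))/(4776 + 408) = (49179 + (10100 - 6*0))/5184 = (49179 + (10100 + 0))*(1/5184) = (49179 + 10100)*(1/5184) = 59279*(1/5184) = 59279/5184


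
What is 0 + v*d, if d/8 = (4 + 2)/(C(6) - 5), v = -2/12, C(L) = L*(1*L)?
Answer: -8/31 ≈ -0.25806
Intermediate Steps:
C(L) = L**2 (C(L) = L*L = L**2)
v = -1/6 (v = -2*1/12 = -1/6 ≈ -0.16667)
d = 48/31 (d = 8*((4 + 2)/(6**2 - 5)) = 8*(6/(36 - 5)) = 8*(6/31) = 48/31 ≈ 1.5484)
0 + v*d = 0 - 1/6*48/31 = 0 - 8/31 = -8/31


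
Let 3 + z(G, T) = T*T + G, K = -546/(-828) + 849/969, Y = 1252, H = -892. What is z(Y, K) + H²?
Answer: 1583344486155397/1986841476 ≈ 7.9692e+5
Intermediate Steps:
K = 68447/44574 (K = -546*(-1/828) + 849*(1/969) = 91/138 + 283/323 = 68447/44574 ≈ 1.5356)
z(G, T) = -3 + G + T² (z(G, T) = -3 + (T*T + G) = -3 + (T² + G) = -3 + (G + T²) = -3 + G + T²)
z(Y, K) + H² = (-3 + 1252 + (68447/44574)²) + (-892)² = (-3 + 1252 + 4684991809/1986841476) + 795664 = 2486249995333/1986841476 + 795664 = 1583344486155397/1986841476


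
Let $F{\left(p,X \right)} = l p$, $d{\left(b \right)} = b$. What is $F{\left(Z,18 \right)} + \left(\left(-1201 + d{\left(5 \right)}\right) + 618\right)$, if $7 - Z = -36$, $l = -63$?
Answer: $-3287$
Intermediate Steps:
$Z = 43$ ($Z = 7 - -36 = 7 + 36 = 43$)
$F{\left(p,X \right)} = - 63 p$
$F{\left(Z,18 \right)} + \left(\left(-1201 + d{\left(5 \right)}\right) + 618\right) = \left(-63\right) 43 + \left(\left(-1201 + 5\right) + 618\right) = -2709 + \left(-1196 + 618\right) = -2709 - 578 = -3287$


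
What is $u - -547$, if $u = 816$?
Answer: $1363$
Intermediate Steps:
$u - -547 = 816 - -547 = 816 + 547 = 1363$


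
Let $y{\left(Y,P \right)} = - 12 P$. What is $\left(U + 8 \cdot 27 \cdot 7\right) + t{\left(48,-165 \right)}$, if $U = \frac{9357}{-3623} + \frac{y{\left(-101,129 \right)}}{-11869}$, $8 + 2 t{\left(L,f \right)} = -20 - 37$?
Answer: $\frac{127030204475}{86002774} \approx 1477.0$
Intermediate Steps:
$t{\left(L,f \right)} = - \frac{65}{2}$ ($t{\left(L,f \right)} = -4 + \frac{-20 - 37}{2} = -4 + \frac{1}{2} \left(-57\right) = -4 - \frac{57}{2} = - \frac{65}{2}$)
$U = - \frac{105449829}{43001387}$ ($U = \frac{9357}{-3623} + \frac{\left(-12\right) 129}{-11869} = 9357 \left(- \frac{1}{3623}\right) - - \frac{1548}{11869} = - \frac{9357}{3623} + \frac{1548}{11869} = - \frac{105449829}{43001387} \approx -2.4522$)
$\left(U + 8 \cdot 27 \cdot 7\right) + t{\left(48,-165 \right)} = \left(- \frac{105449829}{43001387} + 8 \cdot 27 \cdot 7\right) - \frac{65}{2} = \left(- \frac{105449829}{43001387} + 216 \cdot 7\right) - \frac{65}{2} = \left(- \frac{105449829}{43001387} + 1512\right) - \frac{65}{2} = \frac{64912647315}{43001387} - \frac{65}{2} = \frac{127030204475}{86002774}$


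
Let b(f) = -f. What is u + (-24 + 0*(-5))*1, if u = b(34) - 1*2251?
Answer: -2309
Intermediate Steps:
u = -2285 (u = -1*34 - 1*2251 = -34 - 2251 = -2285)
u + (-24 + 0*(-5))*1 = -2285 + (-24 + 0*(-5))*1 = -2285 + (-24 + 0)*1 = -2285 - 24*1 = -2285 - 24 = -2309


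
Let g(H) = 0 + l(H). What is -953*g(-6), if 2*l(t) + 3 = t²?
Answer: -31449/2 ≈ -15725.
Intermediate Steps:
l(t) = -3/2 + t²/2
g(H) = -3/2 + H²/2 (g(H) = 0 + (-3/2 + H²/2) = -3/2 + H²/2)
-953*g(-6) = -953*(-3/2 + (½)*(-6)²) = -953*(-3/2 + (½)*36) = -953*(-3/2 + 18) = -953*33/2 = -31449/2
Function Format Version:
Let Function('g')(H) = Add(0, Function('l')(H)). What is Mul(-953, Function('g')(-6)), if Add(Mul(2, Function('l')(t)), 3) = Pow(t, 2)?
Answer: Rational(-31449, 2) ≈ -15725.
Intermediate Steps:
Function('l')(t) = Add(Rational(-3, 2), Mul(Rational(1, 2), Pow(t, 2)))
Function('g')(H) = Add(Rational(-3, 2), Mul(Rational(1, 2), Pow(H, 2))) (Function('g')(H) = Add(0, Add(Rational(-3, 2), Mul(Rational(1, 2), Pow(H, 2)))) = Add(Rational(-3, 2), Mul(Rational(1, 2), Pow(H, 2))))
Mul(-953, Function('g')(-6)) = Mul(-953, Add(Rational(-3, 2), Mul(Rational(1, 2), Pow(-6, 2)))) = Mul(-953, Add(Rational(-3, 2), Mul(Rational(1, 2), 36))) = Mul(-953, Add(Rational(-3, 2), 18)) = Mul(-953, Rational(33, 2)) = Rational(-31449, 2)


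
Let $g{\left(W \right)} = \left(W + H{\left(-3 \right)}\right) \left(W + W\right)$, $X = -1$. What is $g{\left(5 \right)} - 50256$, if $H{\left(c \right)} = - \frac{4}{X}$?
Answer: $-50166$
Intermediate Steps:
$H{\left(c \right)} = 4$ ($H{\left(c \right)} = - \frac{4}{-1} = \left(-4\right) \left(-1\right) = 4$)
$g{\left(W \right)} = 2 W \left(4 + W\right)$ ($g{\left(W \right)} = \left(W + 4\right) \left(W + W\right) = \left(4 + W\right) 2 W = 2 W \left(4 + W\right)$)
$g{\left(5 \right)} - 50256 = 2 \cdot 5 \left(4 + 5\right) - 50256 = 2 \cdot 5 \cdot 9 - 50256 = 90 - 50256 = -50166$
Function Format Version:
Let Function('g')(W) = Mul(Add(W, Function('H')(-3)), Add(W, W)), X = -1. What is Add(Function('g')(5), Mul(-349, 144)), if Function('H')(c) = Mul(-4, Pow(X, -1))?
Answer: -50166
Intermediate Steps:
Function('H')(c) = 4 (Function('H')(c) = Mul(-4, Pow(-1, -1)) = Mul(-4, -1) = 4)
Function('g')(W) = Mul(2, W, Add(4, W)) (Function('g')(W) = Mul(Add(W, 4), Add(W, W)) = Mul(Add(4, W), Mul(2, W)) = Mul(2, W, Add(4, W)))
Add(Function('g')(5), Mul(-349, 144)) = Add(Mul(2, 5, Add(4, 5)), Mul(-349, 144)) = Add(Mul(2, 5, 9), -50256) = Add(90, -50256) = -50166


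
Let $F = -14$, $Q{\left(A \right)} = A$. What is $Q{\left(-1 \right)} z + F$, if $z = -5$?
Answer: $-9$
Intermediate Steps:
$Q{\left(-1 \right)} z + F = \left(-1\right) \left(-5\right) - 14 = 5 - 14 = -9$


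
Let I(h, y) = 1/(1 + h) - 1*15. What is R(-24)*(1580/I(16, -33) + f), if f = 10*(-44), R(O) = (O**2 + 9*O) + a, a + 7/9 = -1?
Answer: -223455440/1143 ≈ -1.9550e+5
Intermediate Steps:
a = -16/9 (a = -7/9 - 1 = -16/9 ≈ -1.7778)
I(h, y) = -15 + 1/(1 + h) (I(h, y) = 1/(1 + h) - 15 = -15 + 1/(1 + h))
R(O) = -16/9 + O**2 + 9*O (R(O) = (O**2 + 9*O) - 16/9 = -16/9 + O**2 + 9*O)
f = -440
R(-24)*(1580/I(16, -33) + f) = (-16/9 + (-24)**2 + 9*(-24))*(1580/(((-14 - 15*16)/(1 + 16))) - 440) = (-16/9 + 576 - 216)*(1580/(((-14 - 240)/17)) - 440) = 3224*(1580/(((1/17)*(-254))) - 440)/9 = 3224*(1580/(-254/17) - 440)/9 = 3224*(1580*(-17/254) - 440)/9 = 3224*(-13430/127 - 440)/9 = (3224/9)*(-69310/127) = -223455440/1143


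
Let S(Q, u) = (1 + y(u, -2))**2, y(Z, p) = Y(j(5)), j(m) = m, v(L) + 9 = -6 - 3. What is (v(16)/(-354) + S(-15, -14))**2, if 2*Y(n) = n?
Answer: 8427409/55696 ≈ 151.31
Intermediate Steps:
v(L) = -18 (v(L) = -9 + (-6 - 3) = -9 - 9 = -18)
Y(n) = n/2
y(Z, p) = 5/2 (y(Z, p) = (1/2)*5 = 5/2)
S(Q, u) = 49/4 (S(Q, u) = (1 + 5/2)**2 = (7/2)**2 = 49/4)
(v(16)/(-354) + S(-15, -14))**2 = (-18/(-354) + 49/4)**2 = (-18*(-1/354) + 49/4)**2 = (3/59 + 49/4)**2 = (2903/236)**2 = 8427409/55696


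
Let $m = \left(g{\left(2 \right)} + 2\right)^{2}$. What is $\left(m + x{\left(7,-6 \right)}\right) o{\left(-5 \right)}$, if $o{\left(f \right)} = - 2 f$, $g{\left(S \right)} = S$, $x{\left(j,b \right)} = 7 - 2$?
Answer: $210$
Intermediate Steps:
$x{\left(j,b \right)} = 5$ ($x{\left(j,b \right)} = 7 - 2 = 5$)
$m = 16$ ($m = \left(2 + 2\right)^{2} = 4^{2} = 16$)
$\left(m + x{\left(7,-6 \right)}\right) o{\left(-5 \right)} = \left(16 + 5\right) \left(\left(-2\right) \left(-5\right)\right) = 21 \cdot 10 = 210$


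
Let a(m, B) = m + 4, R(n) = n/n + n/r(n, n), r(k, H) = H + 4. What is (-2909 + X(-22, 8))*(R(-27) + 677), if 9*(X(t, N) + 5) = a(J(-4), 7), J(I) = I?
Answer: -45519594/23 ≈ -1.9791e+6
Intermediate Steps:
r(k, H) = 4 + H
R(n) = 1 + n/(4 + n) (R(n) = n/n + n/(4 + n) = 1 + n/(4 + n))
a(m, B) = 4 + m
X(t, N) = -5 (X(t, N) = -5 + (4 - 4)/9 = -5 + (1/9)*0 = -5 + 0 = -5)
(-2909 + X(-22, 8))*(R(-27) + 677) = (-2909 - 5)*(2*(2 - 27)/(4 - 27) + 677) = -2914*(2*(-25)/(-23) + 677) = -2914*(2*(-1/23)*(-25) + 677) = -2914*(50/23 + 677) = -2914*15621/23 = -45519594/23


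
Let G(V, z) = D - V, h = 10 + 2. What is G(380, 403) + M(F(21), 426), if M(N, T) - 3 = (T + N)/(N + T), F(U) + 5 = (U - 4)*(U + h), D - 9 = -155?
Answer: -522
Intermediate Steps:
D = -146 (D = 9 - 155 = -146)
h = 12
G(V, z) = -146 - V
F(U) = -5 + (-4 + U)*(12 + U) (F(U) = -5 + (U - 4)*(U + 12) = -5 + (-4 + U)*(12 + U))
M(N, T) = 4 (M(N, T) = 3 + (T + N)/(N + T) = 3 + (N + T)/(N + T) = 3 + 1 = 4)
G(380, 403) + M(F(21), 426) = (-146 - 1*380) + 4 = (-146 - 380) + 4 = -526 + 4 = -522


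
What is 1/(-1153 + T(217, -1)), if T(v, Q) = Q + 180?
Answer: -1/974 ≈ -0.0010267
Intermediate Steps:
T(v, Q) = 180 + Q
1/(-1153 + T(217, -1)) = 1/(-1153 + (180 - 1)) = 1/(-1153 + 179) = 1/(-974) = -1/974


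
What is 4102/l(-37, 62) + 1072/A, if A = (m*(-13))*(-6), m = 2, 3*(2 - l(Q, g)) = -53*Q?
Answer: 44006/76245 ≈ 0.57717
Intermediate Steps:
l(Q, g) = 2 + 53*Q/3 (l(Q, g) = 2 - (-53)*Q/3 = 2 + 53*Q/3)
A = 156 (A = (2*(-13))*(-6) = -26*(-6) = 156)
4102/l(-37, 62) + 1072/A = 4102/(2 + (53/3)*(-37)) + 1072/156 = 4102/(2 - 1961/3) + 1072*(1/156) = 4102/(-1955/3) + 268/39 = 4102*(-3/1955) + 268/39 = -12306/1955 + 268/39 = 44006/76245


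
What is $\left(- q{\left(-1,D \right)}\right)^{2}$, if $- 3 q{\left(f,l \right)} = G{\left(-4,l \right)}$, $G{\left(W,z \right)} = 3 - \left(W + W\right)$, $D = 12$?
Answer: $\frac{121}{9} \approx 13.444$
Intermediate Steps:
$G{\left(W,z \right)} = 3 - 2 W$
$q{\left(f,l \right)} = - \frac{11}{3}$ ($q{\left(f,l \right)} = - \frac{3 - -8}{3} = - \frac{3 + 8}{3} = \left(- \frac{1}{3}\right) 11 = - \frac{11}{3}$)
$\left(- q{\left(-1,D \right)}\right)^{2} = \left(\left(-1\right) \left(- \frac{11}{3}\right)\right)^{2} = \left(\frac{11}{3}\right)^{2} = \frac{121}{9}$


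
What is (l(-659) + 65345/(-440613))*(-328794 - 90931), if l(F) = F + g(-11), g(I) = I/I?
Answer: 121715506687775/440613 ≈ 2.7624e+8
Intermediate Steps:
g(I) = 1
l(F) = 1 + F (l(F) = F + 1 = 1 + F)
(l(-659) + 65345/(-440613))*(-328794 - 90931) = ((1 - 659) + 65345/(-440613))*(-328794 - 90931) = (-658 + 65345*(-1/440613))*(-419725) = (-658 - 65345/440613)*(-419725) = -289988699/440613*(-419725) = 121715506687775/440613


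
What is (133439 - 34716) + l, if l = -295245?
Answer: -196522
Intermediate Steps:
(133439 - 34716) + l = (133439 - 34716) - 295245 = 98723 - 295245 = -196522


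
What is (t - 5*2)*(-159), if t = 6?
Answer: 636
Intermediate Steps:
(t - 5*2)*(-159) = (6 - 5*2)*(-159) = (6 - 10)*(-159) = -4*(-159) = 636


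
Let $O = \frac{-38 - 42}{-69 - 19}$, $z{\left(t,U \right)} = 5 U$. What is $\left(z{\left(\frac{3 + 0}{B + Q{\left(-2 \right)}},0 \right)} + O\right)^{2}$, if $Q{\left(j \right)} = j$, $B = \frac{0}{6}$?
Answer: $\frac{100}{121} \approx 0.82645$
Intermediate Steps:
$B = 0$ ($B = 0 \cdot \frac{1}{6} = 0$)
$O = \frac{10}{11}$ ($O = - \frac{80}{-88} = \left(-80\right) \left(- \frac{1}{88}\right) = \frac{10}{11} \approx 0.90909$)
$\left(z{\left(\frac{3 + 0}{B + Q{\left(-2 \right)}},0 \right)} + O\right)^{2} = \left(5 \cdot 0 + \frac{10}{11}\right)^{2} = \left(0 + \frac{10}{11}\right)^{2} = \left(\frac{10}{11}\right)^{2} = \frac{100}{121}$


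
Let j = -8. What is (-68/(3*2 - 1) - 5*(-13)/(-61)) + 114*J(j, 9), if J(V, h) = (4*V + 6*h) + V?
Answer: 482307/305 ≈ 1581.3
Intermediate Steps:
J(V, h) = 5*V + 6*h
(-68/(3*2 - 1) - 5*(-13)/(-61)) + 114*J(j, 9) = (-68/(3*2 - 1) - 5*(-13)/(-61)) + 114*(5*(-8) + 6*9) = (-68/(6 - 1) + 65*(-1/61)) + 114*(-40 + 54) = (-68/5 - 65/61) + 114*14 = (-68*1/5 - 65/61) + 1596 = (-68/5 - 65/61) + 1596 = -4473/305 + 1596 = 482307/305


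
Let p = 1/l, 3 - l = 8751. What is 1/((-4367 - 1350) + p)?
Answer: -8748/50012317 ≈ -0.00017492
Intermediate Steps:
l = -8748 (l = 3 - 1*8751 = 3 - 8751 = -8748)
p = -1/8748 (p = 1/(-8748) = -1/8748 ≈ -0.00011431)
1/((-4367 - 1350) + p) = 1/((-4367 - 1350) - 1/8748) = 1/(-5717 - 1/8748) = 1/(-50012317/8748) = -8748/50012317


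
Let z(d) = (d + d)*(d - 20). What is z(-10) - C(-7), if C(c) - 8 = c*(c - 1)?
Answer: 536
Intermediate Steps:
z(d) = 2*d*(-20 + d) (z(d) = (2*d)*(-20 + d) = 2*d*(-20 + d))
C(c) = 8 + c*(-1 + c) (C(c) = 8 + c*(c - 1) = 8 + c*(-1 + c))
z(-10) - C(-7) = 2*(-10)*(-20 - 10) - (8 + (-7)**2 - 1*(-7)) = 2*(-10)*(-30) - (8 + 49 + 7) = 600 - 1*64 = 600 - 64 = 536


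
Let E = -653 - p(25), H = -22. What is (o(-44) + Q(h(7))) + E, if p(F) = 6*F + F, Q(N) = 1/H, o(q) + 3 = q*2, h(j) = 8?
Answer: -20219/22 ≈ -919.04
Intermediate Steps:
o(q) = -3 + 2*q (o(q) = -3 + q*2 = -3 + 2*q)
Q(N) = -1/22 (Q(N) = 1/(-22) = -1/22)
p(F) = 7*F
E = -828 (E = -653 - 7*25 = -653 - 1*175 = -653 - 175 = -828)
(o(-44) + Q(h(7))) + E = ((-3 + 2*(-44)) - 1/22) - 828 = ((-3 - 88) - 1/22) - 828 = (-91 - 1/22) - 828 = -2003/22 - 828 = -20219/22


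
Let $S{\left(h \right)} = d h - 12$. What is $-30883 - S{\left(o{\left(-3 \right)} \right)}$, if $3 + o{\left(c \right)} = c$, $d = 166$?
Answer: $-29875$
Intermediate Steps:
$o{\left(c \right)} = -3 + c$
$S{\left(h \right)} = -12 + 166 h$ ($S{\left(h \right)} = 166 h - 12 = -12 + 166 h$)
$-30883 - S{\left(o{\left(-3 \right)} \right)} = -30883 - \left(-12 + 166 \left(-3 - 3\right)\right) = -30883 - \left(-12 + 166 \left(-6\right)\right) = -30883 - \left(-12 - 996\right) = -30883 - -1008 = -30883 + 1008 = -29875$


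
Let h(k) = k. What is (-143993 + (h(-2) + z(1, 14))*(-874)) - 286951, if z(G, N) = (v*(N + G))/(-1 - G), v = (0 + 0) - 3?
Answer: -448861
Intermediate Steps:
v = -3 (v = 0 - 3 = -3)
z(G, N) = (-3*G - 3*N)/(-1 - G) (z(G, N) = (-3*(N + G))/(-1 - G) = (-3*(G + N))/(-1 - G) = (-3*G - 3*N)/(-1 - G))
(-143993 + (h(-2) + z(1, 14))*(-874)) - 286951 = (-143993 + (-2 + 3*(1 + 14)/(1 + 1))*(-874)) - 286951 = (-143993 + (-2 + 3*15/2)*(-874)) - 286951 = (-143993 + (-2 + 3*(1/2)*15)*(-874)) - 286951 = (-143993 + (-2 + 45/2)*(-874)) - 286951 = (-143993 + (41/2)*(-874)) - 286951 = (-143993 - 17917) - 286951 = -161910 - 286951 = -448861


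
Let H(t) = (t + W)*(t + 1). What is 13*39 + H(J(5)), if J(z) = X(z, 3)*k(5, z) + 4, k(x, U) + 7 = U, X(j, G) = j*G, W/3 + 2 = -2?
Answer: 1457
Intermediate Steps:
W = -12 (W = -6 + 3*(-2) = -6 - 6 = -12)
X(j, G) = G*j
k(x, U) = -7 + U
J(z) = 4 + 3*z*(-7 + z) (J(z) = (3*z)*(-7 + z) + 4 = 3*z*(-7 + z) + 4 = 4 + 3*z*(-7 + z))
H(t) = (1 + t)*(-12 + t) (H(t) = (t - 12)*(t + 1) = (-12 + t)*(1 + t) = (1 + t)*(-12 + t))
13*39 + H(J(5)) = 13*39 + (-12 + (4 + 3*5*(-7 + 5))² - 11*(4 + 3*5*(-7 + 5))) = 507 + (-12 + (4 + 3*5*(-2))² - 11*(4 + 3*5*(-2))) = 507 + (-12 + (4 - 30)² - 11*(4 - 30)) = 507 + (-12 + (-26)² - 11*(-26)) = 507 + (-12 + 676 + 286) = 507 + 950 = 1457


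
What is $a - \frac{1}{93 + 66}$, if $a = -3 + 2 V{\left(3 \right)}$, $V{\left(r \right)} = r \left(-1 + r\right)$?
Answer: $\frac{1430}{159} \approx 8.9937$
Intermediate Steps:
$a = 9$ ($a = -3 + 2 \cdot 3 \left(-1 + 3\right) = -3 + 2 \cdot 3 \cdot 2 = -3 + 2 \cdot 6 = -3 + 12 = 9$)
$a - \frac{1}{93 + 66} = 9 - \frac{1}{93 + 66} = 9 - \frac{1}{159} = \frac{1430}{159}$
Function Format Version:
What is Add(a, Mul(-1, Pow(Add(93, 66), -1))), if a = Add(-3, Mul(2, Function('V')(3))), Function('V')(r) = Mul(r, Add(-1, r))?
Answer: Rational(1430, 159) ≈ 8.9937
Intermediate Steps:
a = 9 (a = Add(-3, Mul(2, Mul(3, Add(-1, 3)))) = Add(-3, Mul(2, Mul(3, 2))) = Add(-3, Mul(2, 6)) = Add(-3, 12) = 9)
Add(a, Mul(-1, Pow(Add(93, 66), -1))) = Add(9, Mul(-1, Pow(Add(93, 66), -1))) = Add(9, Mul(-1, Pow(159, -1))) = Add(9, Mul(-1, Rational(1, 159))) = Add(9, Rational(-1, 159)) = Rational(1430, 159)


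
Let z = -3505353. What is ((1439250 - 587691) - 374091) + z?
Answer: -3027885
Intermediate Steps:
((1439250 - 587691) - 374091) + z = ((1439250 - 587691) - 374091) - 3505353 = (851559 - 374091) - 3505353 = 477468 - 3505353 = -3027885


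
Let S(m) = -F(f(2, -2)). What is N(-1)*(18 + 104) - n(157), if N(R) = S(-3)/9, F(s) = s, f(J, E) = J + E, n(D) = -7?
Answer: 7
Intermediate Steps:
f(J, E) = E + J
S(m) = 0 (S(m) = -(-2 + 2) = -1*0 = 0)
N(R) = 0 (N(R) = 0/9 = 0*(1/9) = 0)
N(-1)*(18 + 104) - n(157) = 0*(18 + 104) - 1*(-7) = 0*122 + 7 = 0 + 7 = 7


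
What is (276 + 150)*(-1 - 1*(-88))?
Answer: 37062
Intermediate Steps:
(276 + 150)*(-1 - 1*(-88)) = 426*(-1 + 88) = 426*87 = 37062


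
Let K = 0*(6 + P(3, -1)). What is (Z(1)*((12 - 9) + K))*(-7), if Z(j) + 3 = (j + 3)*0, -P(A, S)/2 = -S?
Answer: 63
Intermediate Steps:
P(A, S) = 2*S (P(A, S) = -(-2)*S = 2*S)
Z(j) = -3 (Z(j) = -3 + (j + 3)*0 = -3 + (3 + j)*0 = -3 + 0 = -3)
K = 0 (K = 0*(6 + 2*(-1)) = 0*(6 - 2) = 0*4 = 0)
(Z(1)*((12 - 9) + K))*(-7) = -3*((12 - 9) + 0)*(-7) = -3*(3 + 0)*(-7) = -3*3*(-7) = -9*(-7) = 63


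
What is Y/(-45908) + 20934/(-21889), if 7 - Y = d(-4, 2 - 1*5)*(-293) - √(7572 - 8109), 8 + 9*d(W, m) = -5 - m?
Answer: -8586586885/9043921908 - I*√537/45908 ≈ -0.94943 - 0.00050478*I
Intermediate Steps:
d(W, m) = -13/9 - m/9 (d(W, m) = -8/9 + (-5 - m)/9 = -8/9 + (-5/9 - m/9) = -13/9 - m/9)
Y = -2867/9 + I*√537 (Y = 7 - ((-13/9 - (2 - 1*5)/9)*(-293) - √(7572 - 8109)) = 7 - ((-13/9 - (2 - 5)/9)*(-293) - √(-537)) = 7 - ((-13/9 - ⅑*(-3))*(-293) - I*√537) = 7 - ((-13/9 + ⅓)*(-293) - I*√537) = 7 - (-10/9*(-293) - I*√537) = 7 - (2930/9 - I*√537) = 7 + (-2930/9 + I*√537) = -2867/9 + I*√537 ≈ -318.56 + 23.173*I)
Y/(-45908) + 20934/(-21889) = (-2867/9 + I*√537)/(-45908) + 20934/(-21889) = (-2867/9 + I*√537)*(-1/45908) + 20934*(-1/21889) = (2867/413172 - I*√537/45908) - 20934/21889 = -8586586885/9043921908 - I*√537/45908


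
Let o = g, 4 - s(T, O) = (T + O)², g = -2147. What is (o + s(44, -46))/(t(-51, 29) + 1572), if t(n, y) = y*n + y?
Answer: -2147/122 ≈ -17.598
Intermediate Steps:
t(n, y) = y + n*y (t(n, y) = n*y + y = y + n*y)
s(T, O) = 4 - (O + T)² (s(T, O) = 4 - (T + O)² = 4 - (O + T)²)
o = -2147
(o + s(44, -46))/(t(-51, 29) + 1572) = (-2147 + (4 - (-46 + 44)²))/(29*(1 - 51) + 1572) = (-2147 + (4 - 1*(-2)²))/(29*(-50) + 1572) = (-2147 + (4 - 1*4))/(-1450 + 1572) = (-2147 + (4 - 4))/122 = (-2147 + 0)*(1/122) = -2147*1/122 = -2147/122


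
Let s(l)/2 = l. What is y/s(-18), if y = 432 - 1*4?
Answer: -107/9 ≈ -11.889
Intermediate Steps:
y = 428 (y = 432 - 4 = 428)
s(l) = 2*l
y/s(-18) = 428/((2*(-18))) = 428/(-36) = 428*(-1/36) = -107/9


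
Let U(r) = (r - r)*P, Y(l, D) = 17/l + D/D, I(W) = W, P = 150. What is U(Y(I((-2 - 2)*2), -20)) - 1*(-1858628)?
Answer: 1858628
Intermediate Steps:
Y(l, D) = 1 + 17/l (Y(l, D) = 17/l + 1 = 1 + 17/l)
U(r) = 0 (U(r) = (r - r)*150 = 0*150 = 0)
U(Y(I((-2 - 2)*2), -20)) - 1*(-1858628) = 0 - 1*(-1858628) = 0 + 1858628 = 1858628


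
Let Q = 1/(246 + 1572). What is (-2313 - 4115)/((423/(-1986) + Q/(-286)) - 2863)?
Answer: 1106276721264/492766938709 ≈ 2.2450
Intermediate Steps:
Q = 1/1818 ≈ 0.00055005
(-2313 - 4115)/((423/(-1986) + Q/(-286)) - 2863) = (-2313 - 4115)/((423/(-1986) + (1/1818)/(-286)) - 2863) = -6428/((423*(-1/1986) + (1/1818)*(-1/286)) - 2863) = -6428/((-141/662 - 1/519948) - 2863) = -6428/(-36656665/172102788 - 2863) = -6428/(-492766938709/172102788) = -6428*(-172102788/492766938709) = 1106276721264/492766938709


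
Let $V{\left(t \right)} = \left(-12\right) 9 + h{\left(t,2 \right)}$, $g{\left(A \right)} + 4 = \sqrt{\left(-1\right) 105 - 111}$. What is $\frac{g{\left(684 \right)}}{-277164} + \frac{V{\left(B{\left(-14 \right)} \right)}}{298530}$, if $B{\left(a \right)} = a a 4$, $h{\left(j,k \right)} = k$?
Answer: $- \frac{391462}{1149191235} - \frac{i \sqrt{6}}{46194} \approx -0.00034064 - 5.3026 \cdot 10^{-5} i$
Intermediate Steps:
$B{\left(a \right)} = 4 a^{2}$ ($B{\left(a \right)} = a^{2} \cdot 4 = 4 a^{2}$)
$g{\left(A \right)} = -4 + 6 i \sqrt{6}$ ($g{\left(A \right)} = -4 + \sqrt{\left(-1\right) 105 - 111} = -4 + \sqrt{-105 - 111} = -4 + \sqrt{-216} = -4 + 6 i \sqrt{6}$)
$V{\left(t \right)} = -106$ ($V{\left(t \right)} = \left(-12\right) 9 + 2 = -108 + 2 = -106$)
$\frac{g{\left(684 \right)}}{-277164} + \frac{V{\left(B{\left(-14 \right)} \right)}}{298530} = \frac{-4 + 6 i \sqrt{6}}{-277164} - \frac{106}{298530} = \left(-4 + 6 i \sqrt{6}\right) \left(- \frac{1}{277164}\right) - \frac{53}{149265} = \left(\frac{1}{69291} - \frac{i \sqrt{6}}{46194}\right) - \frac{53}{149265} = - \frac{391462}{1149191235} - \frac{i \sqrt{6}}{46194}$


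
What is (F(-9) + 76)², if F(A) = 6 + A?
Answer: 5329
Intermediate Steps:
(F(-9) + 76)² = ((6 - 9) + 76)² = (-3 + 76)² = 73² = 5329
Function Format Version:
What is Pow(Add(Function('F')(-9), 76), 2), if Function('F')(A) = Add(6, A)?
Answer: 5329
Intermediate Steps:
Pow(Add(Function('F')(-9), 76), 2) = Pow(Add(Add(6, -9), 76), 2) = Pow(Add(-3, 76), 2) = Pow(73, 2) = 5329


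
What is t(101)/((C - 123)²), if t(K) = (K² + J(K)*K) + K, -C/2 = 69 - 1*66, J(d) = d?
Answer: 20503/16641 ≈ 1.2321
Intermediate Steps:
C = -6 (C = -2*(69 - 1*66) = -2*(69 - 66) = -2*3 = -6)
t(K) = K + 2*K² (t(K) = (K² + K*K) + K = (K² + K²) + K = 2*K² + K = K + 2*K²)
t(101)/((C - 123)²) = (101*(1 + 2*101))/((-6 - 123)²) = (101*(1 + 202))/((-129)²) = (101*203)/16641 = 20503*(1/16641) = 20503/16641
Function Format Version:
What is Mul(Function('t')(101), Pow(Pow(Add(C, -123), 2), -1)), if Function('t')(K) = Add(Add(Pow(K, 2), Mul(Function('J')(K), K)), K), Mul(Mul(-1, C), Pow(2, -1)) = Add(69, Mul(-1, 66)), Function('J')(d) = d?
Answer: Rational(20503, 16641) ≈ 1.2321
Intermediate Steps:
C = -6 (C = Mul(-2, Add(69, Mul(-1, 66))) = Mul(-2, Add(69, -66)) = Mul(-2, 3) = -6)
Function('t')(K) = Add(K, Mul(2, Pow(K, 2))) (Function('t')(K) = Add(Add(Pow(K, 2), Mul(K, K)), K) = Add(Add(Pow(K, 2), Pow(K, 2)), K) = Add(Mul(2, Pow(K, 2)), K) = Add(K, Mul(2, Pow(K, 2))))
Mul(Function('t')(101), Pow(Pow(Add(C, -123), 2), -1)) = Mul(Mul(101, Add(1, Mul(2, 101))), Pow(Pow(Add(-6, -123), 2), -1)) = Mul(Mul(101, Add(1, 202)), Pow(Pow(-129, 2), -1)) = Mul(Mul(101, 203), Pow(16641, -1)) = Mul(20503, Rational(1, 16641)) = Rational(20503, 16641)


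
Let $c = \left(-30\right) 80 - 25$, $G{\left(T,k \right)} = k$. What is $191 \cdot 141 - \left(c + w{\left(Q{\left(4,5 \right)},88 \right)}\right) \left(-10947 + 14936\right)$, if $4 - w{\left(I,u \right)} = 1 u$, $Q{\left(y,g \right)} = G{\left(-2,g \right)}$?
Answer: $10035332$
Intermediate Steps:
$Q{\left(y,g \right)} = g$
$w{\left(I,u \right)} = 4 - u$ ($w{\left(I,u \right)} = 4 - 1 u = 4 - u$)
$c = -2425$ ($c = -2400 - 25 = -2425$)
$191 \cdot 141 - \left(c + w{\left(Q{\left(4,5 \right)},88 \right)}\right) \left(-10947 + 14936\right) = 191 \cdot 141 - \left(-2425 + \left(4 - 88\right)\right) \left(-10947 + 14936\right) = 26931 - \left(-2425 + \left(4 - 88\right)\right) 3989 = 26931 - \left(-2425 - 84\right) 3989 = 26931 - \left(-2509\right) 3989 = 26931 - -10008401 = 26931 + 10008401 = 10035332$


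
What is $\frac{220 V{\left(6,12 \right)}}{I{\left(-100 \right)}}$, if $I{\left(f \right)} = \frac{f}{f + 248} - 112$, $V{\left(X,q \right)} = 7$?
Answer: $- \frac{5180}{379} \approx -13.668$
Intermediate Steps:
$I{\left(f \right)} = -112 + \frac{f}{248 + f}$ ($I{\left(f \right)} = \frac{f}{248 + f} - 112 = -112 + \frac{f}{248 + f}$)
$\frac{220 V{\left(6,12 \right)}}{I{\left(-100 \right)}} = \frac{220 \cdot 7}{\frac{1}{248 - 100} \left(-27776 - -11100\right)} = \frac{1540}{\frac{1}{148} \left(-27776 + 11100\right)} = \frac{1540}{\frac{1}{148} \left(-16676\right)} = \frac{1540}{- \frac{4169}{37}} = 1540 \left(- \frac{37}{4169}\right) = - \frac{5180}{379}$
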